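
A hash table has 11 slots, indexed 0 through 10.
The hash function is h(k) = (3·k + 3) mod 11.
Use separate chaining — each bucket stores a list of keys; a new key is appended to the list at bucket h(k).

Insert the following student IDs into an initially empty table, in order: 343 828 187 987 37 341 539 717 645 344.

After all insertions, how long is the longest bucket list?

3

343 → bucket 9
828 → bucket 1
187 → bucket 3
987 → bucket 5
37 → bucket 4
341 → bucket 3 (collision)
539 → bucket 3 (collision)
717 → bucket 9 (collision)
645 → bucket 2
344 → bucket 1 (collision)
Final buckets:
0: -
1: 828 -> 344
2: 645
3: 187 -> 341 -> 539
4: 37
5: 987
6: -
7: -
8: -
9: 343 -> 717
10: -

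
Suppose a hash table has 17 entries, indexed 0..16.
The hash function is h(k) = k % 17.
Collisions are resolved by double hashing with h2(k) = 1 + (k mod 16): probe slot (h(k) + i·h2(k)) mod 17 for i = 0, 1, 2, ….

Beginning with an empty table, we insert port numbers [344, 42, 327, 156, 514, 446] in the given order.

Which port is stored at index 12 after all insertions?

327

344 hashes to 4; slot 4 is free → place at 4.
42 hashes to 8; slot 8 is free → place at 8.
327 hashes to 4, h2=8; 4 taken → place at 12.
156 hashes to 3; slot 3 is free → place at 3.
514 hashes to 4, h2=3; 4 taken → place at 7.
446 hashes to 4, h2=15; 4 taken → place at 2.
Table: [., ., 446, 156, 344, ., ., 514, 42, ., ., ., 327, ., ., ., .]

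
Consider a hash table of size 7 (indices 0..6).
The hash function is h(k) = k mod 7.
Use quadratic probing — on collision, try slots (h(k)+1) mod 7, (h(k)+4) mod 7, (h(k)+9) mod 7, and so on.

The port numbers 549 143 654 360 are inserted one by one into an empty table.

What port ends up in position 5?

549 hashes to 3; slot 3 is free => place at 3.
143 hashes to 3; 3 taken => place at 4.
654 hashes to 3; 3,4 taken => place at 0.
360 hashes to 3; 3,4,0 taken => place at 5.
Table: [654, _, _, 549, 143, 360, _]

360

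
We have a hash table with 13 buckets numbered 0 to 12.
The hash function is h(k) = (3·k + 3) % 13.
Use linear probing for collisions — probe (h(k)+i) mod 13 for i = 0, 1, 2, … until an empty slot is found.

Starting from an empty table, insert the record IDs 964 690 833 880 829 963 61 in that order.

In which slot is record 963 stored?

Insert 964: h=9, slot 9 empty => index 9.
Insert 690: h=6, slot 6 empty => index 6.
Insert 833: h=6, slot 6 occupied => index 7.
Insert 880: h=4, slot 4 empty => index 4.
Insert 829: h=7, slot 7 occupied => index 8.
Insert 963: h=6, slots 6,7,8,9 occupied => index 10.
Insert 61: h=4, slot 4 occupied => index 5.
Table: [—, —, —, —, 880, 61, 690, 833, 829, 964, 963, —, —]

10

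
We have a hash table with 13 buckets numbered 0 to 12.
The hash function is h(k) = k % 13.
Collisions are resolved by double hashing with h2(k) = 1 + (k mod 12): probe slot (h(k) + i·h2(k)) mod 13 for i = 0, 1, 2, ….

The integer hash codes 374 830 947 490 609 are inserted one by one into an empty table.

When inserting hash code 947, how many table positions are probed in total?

Insert 374: h=10, slot 10 empty => index 10.
Insert 830: h=11, slot 11 empty => index 11.
Insert 947: h=11, h2=12, slots 11,10 occupied => index 9.
Insert 490: h=9, h2=11, slot 9 occupied => index 7.
Insert 609: h=11, h2=10, slot 11 occupied => index 8.
Table: [—, —, —, —, —, —, —, 490, 609, 947, 374, 830, —]

3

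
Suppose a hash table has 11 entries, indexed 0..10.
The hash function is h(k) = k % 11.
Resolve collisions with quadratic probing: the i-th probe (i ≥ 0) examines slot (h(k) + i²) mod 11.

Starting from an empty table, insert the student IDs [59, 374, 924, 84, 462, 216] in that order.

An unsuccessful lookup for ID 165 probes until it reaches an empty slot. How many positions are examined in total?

5

59 hashes to 4; slot 4 is free -> place at 4.
374 hashes to 0; slot 0 is free -> place at 0.
924 hashes to 0; 0 taken -> place at 1.
84 hashes to 7; slot 7 is free -> place at 7.
462 hashes to 0; 0,1,4 taken -> place at 9.
216 hashes to 7; 7 taken -> place at 8.
Table: [374, 924, ∅, ∅, 59, ∅, ∅, 84, 216, 462, ∅]
Lookup 165: h=0, probe 0,1,4,9,5 → slot 5 empty, not found.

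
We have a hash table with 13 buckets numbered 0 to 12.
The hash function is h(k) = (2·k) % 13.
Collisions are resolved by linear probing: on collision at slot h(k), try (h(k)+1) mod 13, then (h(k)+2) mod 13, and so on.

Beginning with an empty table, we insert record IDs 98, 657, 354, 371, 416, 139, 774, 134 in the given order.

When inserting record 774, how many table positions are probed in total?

98: h=1 => slot 1
657: h=1, probe 1,2 => slot 2
354: h=6 => slot 6
371: h=1, probe 1,2,3 => slot 3
416: h=0 => slot 0
139: h=5 => slot 5
774: h=1, probe 1,2,3,4 => slot 4
134: h=8 => slot 8
Table: [416, 98, 657, 371, 774, 139, 354, ∅, 134, ∅, ∅, ∅, ∅]

4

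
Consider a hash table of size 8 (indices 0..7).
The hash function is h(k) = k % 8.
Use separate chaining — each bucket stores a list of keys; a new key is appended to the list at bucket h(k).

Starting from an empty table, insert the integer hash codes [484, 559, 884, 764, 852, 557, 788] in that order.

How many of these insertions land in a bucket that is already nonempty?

4

484 → bucket 4
559 → bucket 7
884 → bucket 4 (collision)
764 → bucket 4 (collision)
852 → bucket 4 (collision)
557 → bucket 5
788 → bucket 4 (collision)
Final buckets:
0: .
1: .
2: .
3: .
4: 484 -> 884 -> 764 -> 852 -> 788
5: 557
6: .
7: 559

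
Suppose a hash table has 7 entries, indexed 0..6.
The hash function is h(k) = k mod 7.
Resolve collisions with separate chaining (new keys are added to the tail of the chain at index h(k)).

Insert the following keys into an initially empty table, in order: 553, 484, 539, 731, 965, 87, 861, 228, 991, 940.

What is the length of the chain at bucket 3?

2

553 → bucket 0
484 → bucket 1
539 → bucket 0 (collision)
731 → bucket 3
965 → bucket 6
87 → bucket 3 (collision)
861 → bucket 0 (collision)
228 → bucket 4
991 → bucket 4 (collision)
940 → bucket 2
Final buckets:
0: 553 -> 539 -> 861
1: 484
2: 940
3: 731 -> 87
4: 228 -> 991
5: _
6: 965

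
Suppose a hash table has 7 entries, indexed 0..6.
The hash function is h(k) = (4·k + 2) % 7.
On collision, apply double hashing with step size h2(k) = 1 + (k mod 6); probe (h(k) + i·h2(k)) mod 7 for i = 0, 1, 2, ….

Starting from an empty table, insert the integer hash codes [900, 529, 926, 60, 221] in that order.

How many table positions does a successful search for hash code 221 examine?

3

900 hashes to 4; slot 4 is free -> place at 4.
529 hashes to 4, h2=2; 4 taken -> place at 6.
926 hashes to 3; slot 3 is free -> place at 3.
60 hashes to 4, h2=1; 4 taken -> place at 5.
221 hashes to 4, h2=6; 4,3 taken -> place at 2.
Table: [—, —, 221, 926, 900, 60, 529]
Lookup 221: h=4, h2=6, probe 4,3,2 → found at 2.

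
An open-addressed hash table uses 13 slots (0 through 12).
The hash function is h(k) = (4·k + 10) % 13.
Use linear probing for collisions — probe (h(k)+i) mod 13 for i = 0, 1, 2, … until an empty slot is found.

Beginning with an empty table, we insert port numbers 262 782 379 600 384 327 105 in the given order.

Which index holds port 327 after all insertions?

Insert 262: h=5, slot 5 empty => index 5.
Insert 782: h=5, slot 5 occupied => index 6.
Insert 379: h=5, slots 5,6 occupied => index 7.
Insert 600: h=5, slots 5,6,7 occupied => index 8.
Insert 384: h=12, slot 12 empty => index 12.
Insert 327: h=5, slots 5,6,7,8 occupied => index 9.
Insert 105: h=1, slot 1 empty => index 1.
Table: [—, 105, —, —, —, 262, 782, 379, 600, 327, —, —, 384]

9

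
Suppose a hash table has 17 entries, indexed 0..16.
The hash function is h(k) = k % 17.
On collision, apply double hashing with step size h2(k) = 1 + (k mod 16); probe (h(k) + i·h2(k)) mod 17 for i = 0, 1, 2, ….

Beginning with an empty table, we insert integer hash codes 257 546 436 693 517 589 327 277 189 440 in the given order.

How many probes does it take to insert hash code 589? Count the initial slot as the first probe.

Insert 257: h=2, slot 2 empty => index 2.
Insert 546: h=2, h2=3, slot 2 occupied => index 5.
Insert 436: h=11, slot 11 empty => index 11.
Insert 693: h=13, slot 13 empty => index 13.
Insert 517: h=7, slot 7 empty => index 7.
Insert 589: h=11, h2=14, slot 11 occupied => index 8.
Insert 327: h=4, slot 4 empty => index 4.
Insert 277: h=5, h2=6, slots 5,11 occupied => index 0.
Insert 189: h=2, h2=14, slot 2 occupied => index 16.
Insert 440: h=15, slot 15 empty => index 15.
Table: [277, ., 257, ., 327, 546, ., 517, 589, ., ., 436, ., 693, ., 440, 189]

2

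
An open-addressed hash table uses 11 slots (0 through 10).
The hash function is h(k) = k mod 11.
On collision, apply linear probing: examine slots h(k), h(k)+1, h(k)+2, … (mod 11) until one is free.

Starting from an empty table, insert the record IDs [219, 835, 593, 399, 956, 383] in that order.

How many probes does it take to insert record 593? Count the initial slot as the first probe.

219: h=10 => slot 10
835: h=10, probe 10,0 => slot 0
593: h=10, probe 10,0,1 => slot 1
399: h=3 => slot 3
956: h=10, probe 10,0,1,2 => slot 2
383: h=9 => slot 9
Table: [835, 593, 956, 399, _, _, _, _, _, 383, 219]

3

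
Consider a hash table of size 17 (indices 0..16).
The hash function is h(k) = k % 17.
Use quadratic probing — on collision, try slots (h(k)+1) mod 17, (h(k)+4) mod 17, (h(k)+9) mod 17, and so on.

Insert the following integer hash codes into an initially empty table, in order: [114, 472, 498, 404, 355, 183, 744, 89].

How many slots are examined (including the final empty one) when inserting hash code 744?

6

114 hashes to 12; slot 12 is free => place at 12.
472 hashes to 13; slot 13 is free => place at 13.
498 hashes to 5; slot 5 is free => place at 5.
404 hashes to 13; 13 taken => place at 14.
355 hashes to 15; slot 15 is free => place at 15.
183 hashes to 13; 13,14 taken => place at 0.
744 hashes to 13; 13,14,0,5,12 taken => place at 4.
89 hashes to 4; 4,5 taken => place at 8.
Table: [183, —, —, —, 744, 498, —, —, 89, —, —, —, 114, 472, 404, 355, —]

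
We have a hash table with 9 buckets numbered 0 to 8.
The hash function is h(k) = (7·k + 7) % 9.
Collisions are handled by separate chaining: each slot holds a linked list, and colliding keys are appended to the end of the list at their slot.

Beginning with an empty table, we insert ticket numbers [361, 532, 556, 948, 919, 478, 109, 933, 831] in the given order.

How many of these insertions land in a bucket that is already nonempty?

5

Insert 361: h=5, bucket 5 empty → new chain.
Insert 532: h=5, bucket 5 nonempty → append to chain.
Insert 556: h=2, bucket 2 empty → new chain.
Insert 948: h=1, bucket 1 empty → new chain.
Insert 919: h=5, bucket 5 nonempty → append to chain.
Insert 478: h=5, bucket 5 nonempty → append to chain.
Insert 109: h=5, bucket 5 nonempty → append to chain.
Insert 933: h=4, bucket 4 empty → new chain.
Insert 831: h=1, bucket 1 nonempty → append to chain.
Final buckets:
0: —
1: 948 -> 831
2: 556
3: —
4: 933
5: 361 -> 532 -> 919 -> 478 -> 109
6: —
7: —
8: —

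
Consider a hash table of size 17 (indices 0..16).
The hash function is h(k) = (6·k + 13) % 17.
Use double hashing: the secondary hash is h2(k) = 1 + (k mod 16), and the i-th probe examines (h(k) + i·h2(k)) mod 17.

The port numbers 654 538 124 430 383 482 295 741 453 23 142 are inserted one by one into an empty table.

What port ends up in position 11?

654 hashes to 10; slot 10 is free => place at 10.
538 hashes to 11; slot 11 is free => place at 11.
124 hashes to 9; slot 9 is free => place at 9.
430 hashes to 9, h2=15; 9 taken => place at 7.
383 hashes to 16; slot 16 is free => place at 16.
482 hashes to 15; slot 15 is free => place at 15.
295 hashes to 15, h2=8; 15 taken => place at 6.
741 hashes to 5; slot 5 is free => place at 5.
453 hashes to 11, h2=6; 11 taken => place at 0.
23 hashes to 15, h2=8; 15,6 taken => place at 14.
142 hashes to 15, h2=15; 15 taken => place at 13.
Table: [453, ∅, ∅, ∅, ∅, 741, 295, 430, ∅, 124, 654, 538, ∅, 142, 23, 482, 383]

538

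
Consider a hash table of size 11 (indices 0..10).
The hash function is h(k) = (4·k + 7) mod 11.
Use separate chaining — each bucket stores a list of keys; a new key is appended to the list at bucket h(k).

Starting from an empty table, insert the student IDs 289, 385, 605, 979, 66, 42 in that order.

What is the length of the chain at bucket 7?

4

289 → bucket 8
385 → bucket 7
605 → bucket 7 (collision)
979 → bucket 7 (collision)
66 → bucket 7 (collision)
42 → bucket 10
Final buckets:
0: -
1: -
2: -
3: -
4: -
5: -
6: -
7: 385 -> 605 -> 979 -> 66
8: 289
9: -
10: 42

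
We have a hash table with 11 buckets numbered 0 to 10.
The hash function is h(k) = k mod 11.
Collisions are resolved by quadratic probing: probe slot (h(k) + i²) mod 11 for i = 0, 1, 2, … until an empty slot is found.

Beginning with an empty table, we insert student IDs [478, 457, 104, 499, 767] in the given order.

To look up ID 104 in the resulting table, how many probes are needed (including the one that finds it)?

Insert 478: h=5, slot 5 empty → index 5.
Insert 457: h=6, slot 6 empty → index 6.
Insert 104: h=5, slots 5,6 occupied → index 9.
Insert 499: h=4, slot 4 empty → index 4.
Insert 767: h=8, slot 8 empty → index 8.
Table: [., ., ., ., 499, 478, 457, ., 767, 104, .]
Lookup 104: h=5, probe 5,6,9 → found at 9.

3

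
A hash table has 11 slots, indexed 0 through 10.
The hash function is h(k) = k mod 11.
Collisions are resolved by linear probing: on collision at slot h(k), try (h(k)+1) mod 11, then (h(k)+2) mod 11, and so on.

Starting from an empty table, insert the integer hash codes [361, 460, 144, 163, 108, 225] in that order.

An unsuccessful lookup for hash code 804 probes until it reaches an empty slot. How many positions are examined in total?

361: h=9 → slot 9
460: h=9, probe 9,10 → slot 10
144: h=1 → slot 1
163: h=9, probe 9,10,0 → slot 0
108: h=9, probe 9,10,0,1,2 → slot 2
225: h=5 → slot 5
Table: [163, 144, 108, ., ., 225, ., ., ., 361, 460]
Lookup 804: h=1, probe 1,2,3 → slot 3 empty, not found.

3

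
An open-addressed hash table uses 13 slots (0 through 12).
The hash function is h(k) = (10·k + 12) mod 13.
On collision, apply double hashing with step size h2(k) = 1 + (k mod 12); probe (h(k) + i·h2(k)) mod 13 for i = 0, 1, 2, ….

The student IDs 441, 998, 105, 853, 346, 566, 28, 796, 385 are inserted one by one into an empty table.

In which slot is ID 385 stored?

5

441 hashes to 2; slot 2 is free → place at 2.
998 hashes to 8; slot 8 is free → place at 8.
105 hashes to 9; slot 9 is free → place at 9.
853 hashes to 1; slot 1 is free → place at 1.
346 hashes to 1, h2=11; 1 taken → place at 12.
566 hashes to 4; slot 4 is free → place at 4.
28 hashes to 6; slot 6 is free → place at 6.
796 hashes to 3; slot 3 is free → place at 3.
385 hashes to 1, h2=2; 1,3 taken → place at 5.
Table: [—, 853, 441, 796, 566, 385, 28, —, 998, 105, —, —, 346]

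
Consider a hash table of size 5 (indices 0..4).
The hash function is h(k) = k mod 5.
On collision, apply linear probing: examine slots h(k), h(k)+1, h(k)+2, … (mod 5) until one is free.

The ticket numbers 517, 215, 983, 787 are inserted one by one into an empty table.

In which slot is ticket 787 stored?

4

Insert 517: h=2, slot 2 empty -> index 2.
Insert 215: h=0, slot 0 empty -> index 0.
Insert 983: h=3, slot 3 empty -> index 3.
Insert 787: h=2, slots 2,3 occupied -> index 4.
Table: [215, _, 517, 983, 787]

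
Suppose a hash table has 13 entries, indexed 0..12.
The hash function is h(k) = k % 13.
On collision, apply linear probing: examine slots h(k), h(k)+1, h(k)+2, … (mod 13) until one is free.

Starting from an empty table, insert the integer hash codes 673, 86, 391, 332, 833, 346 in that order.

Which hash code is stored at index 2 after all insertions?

Insert 673: h=10, slot 10 empty => index 10.
Insert 86: h=8, slot 8 empty => index 8.
Insert 391: h=1, slot 1 empty => index 1.
Insert 332: h=7, slot 7 empty => index 7.
Insert 833: h=1, slot 1 occupied => index 2.
Insert 346: h=8, slot 8 occupied => index 9.
Table: [—, 391, 833, —, —, —, —, 332, 86, 346, 673, —, —]

833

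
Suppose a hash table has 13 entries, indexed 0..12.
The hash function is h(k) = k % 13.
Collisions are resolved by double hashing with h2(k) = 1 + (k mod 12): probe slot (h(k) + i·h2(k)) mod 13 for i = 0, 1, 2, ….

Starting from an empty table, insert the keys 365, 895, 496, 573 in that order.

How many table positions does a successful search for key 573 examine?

Insert 365: h=1, slot 1 empty -> index 1.
Insert 895: h=11, slot 11 empty -> index 11.
Insert 496: h=2, slot 2 empty -> index 2.
Insert 573: h=1, h2=10, slots 1,11 occupied -> index 8.
Table: [., 365, 496, ., ., ., ., ., 573, ., ., 895, .]
Lookup 573: h=1, h2=10, probe 1,11,8 → found at 8.

3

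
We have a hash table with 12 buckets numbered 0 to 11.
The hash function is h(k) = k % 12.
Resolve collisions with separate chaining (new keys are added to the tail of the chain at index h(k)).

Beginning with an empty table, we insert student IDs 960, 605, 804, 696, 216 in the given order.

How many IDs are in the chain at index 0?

4

Insert 960: h=0, bucket 0 empty → new chain.
Insert 605: h=5, bucket 5 empty → new chain.
Insert 804: h=0, bucket 0 nonempty → append to chain.
Insert 696: h=0, bucket 0 nonempty → append to chain.
Insert 216: h=0, bucket 0 nonempty → append to chain.
Final buckets:
0: 960 -> 804 -> 696 -> 216
1: ∅
2: ∅
3: ∅
4: ∅
5: 605
6: ∅
7: ∅
8: ∅
9: ∅
10: ∅
11: ∅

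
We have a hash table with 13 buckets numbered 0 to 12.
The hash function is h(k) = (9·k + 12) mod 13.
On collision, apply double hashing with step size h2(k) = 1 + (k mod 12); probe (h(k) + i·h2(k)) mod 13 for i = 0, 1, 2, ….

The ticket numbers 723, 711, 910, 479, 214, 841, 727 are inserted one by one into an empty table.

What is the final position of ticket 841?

723 hashes to 6; slot 6 is free → place at 6.
711 hashes to 2; slot 2 is free → place at 2.
910 hashes to 12; slot 12 is free → place at 12.
479 hashes to 7; slot 7 is free → place at 7.
214 hashes to 1; slot 1 is free → place at 1.
841 hashes to 2, h2=2; 2 taken → place at 4.
727 hashes to 3; slot 3 is free → place at 3.
Table: [∅, 214, 711, 727, 841, ∅, 723, 479, ∅, ∅, ∅, ∅, 910]

4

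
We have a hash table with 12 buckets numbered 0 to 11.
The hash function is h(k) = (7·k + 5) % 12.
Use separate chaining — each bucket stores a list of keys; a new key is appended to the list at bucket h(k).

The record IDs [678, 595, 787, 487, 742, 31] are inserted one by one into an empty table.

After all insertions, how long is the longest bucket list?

Insert 678: h=11, bucket 11 empty → new chain.
Insert 595: h=6, bucket 6 empty → new chain.
Insert 787: h=6, bucket 6 nonempty → append to chain.
Insert 487: h=6, bucket 6 nonempty → append to chain.
Insert 742: h=3, bucket 3 empty → new chain.
Insert 31: h=6, bucket 6 nonempty → append to chain.
Final buckets:
0: ∅
1: ∅
2: ∅
3: 742
4: ∅
5: ∅
6: 595 -> 787 -> 487 -> 31
7: ∅
8: ∅
9: ∅
10: ∅
11: 678

4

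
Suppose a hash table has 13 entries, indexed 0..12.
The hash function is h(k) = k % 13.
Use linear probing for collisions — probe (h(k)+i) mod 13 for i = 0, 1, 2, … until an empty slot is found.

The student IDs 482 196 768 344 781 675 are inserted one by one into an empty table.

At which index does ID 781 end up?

Insert 482: h=1, slot 1 empty => index 1.
Insert 196: h=1, slot 1 occupied => index 2.
Insert 768: h=1, slots 1,2 occupied => index 3.
Insert 344: h=6, slot 6 empty => index 6.
Insert 781: h=1, slots 1,2,3 occupied => index 4.
Insert 675: h=12, slot 12 empty => index 12.
Table: [-, 482, 196, 768, 781, -, 344, -, -, -, -, -, 675]

4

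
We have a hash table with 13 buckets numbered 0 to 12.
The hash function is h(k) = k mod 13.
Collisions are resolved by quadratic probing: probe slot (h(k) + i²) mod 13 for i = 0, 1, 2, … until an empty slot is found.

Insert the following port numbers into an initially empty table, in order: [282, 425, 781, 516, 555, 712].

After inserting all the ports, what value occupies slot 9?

282

Insert 282: h=9, slot 9 empty => index 9.
Insert 425: h=9, slot 9 occupied => index 10.
Insert 781: h=1, slot 1 empty => index 1.
Insert 516: h=9, slots 9,10 occupied => index 0.
Insert 555: h=9, slots 9,10,0 occupied => index 5.
Insert 712: h=10, slot 10 occupied => index 11.
Table: [516, 781, ., ., ., 555, ., ., ., 282, 425, 712, .]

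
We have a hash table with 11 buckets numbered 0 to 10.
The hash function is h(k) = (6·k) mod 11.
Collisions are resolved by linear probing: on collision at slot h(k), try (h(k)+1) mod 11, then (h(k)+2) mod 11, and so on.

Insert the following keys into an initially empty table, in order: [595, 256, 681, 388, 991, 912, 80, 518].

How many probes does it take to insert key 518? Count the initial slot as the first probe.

7

595 hashes to 6; slot 6 is free => place at 6.
256 hashes to 7; slot 7 is free => place at 7.
681 hashes to 5; slot 5 is free => place at 5.
388 hashes to 7; 7 taken => place at 8.
991 hashes to 6; 6,7,8 taken => place at 9.
912 hashes to 5; 5,6,7,8,9 taken => place at 10.
80 hashes to 7; 7,8,9,10 taken => place at 0.
518 hashes to 6; 6,7,8,9,10,0 taken => place at 1.
Table: [80, 518, ., ., ., 681, 595, 256, 388, 991, 912]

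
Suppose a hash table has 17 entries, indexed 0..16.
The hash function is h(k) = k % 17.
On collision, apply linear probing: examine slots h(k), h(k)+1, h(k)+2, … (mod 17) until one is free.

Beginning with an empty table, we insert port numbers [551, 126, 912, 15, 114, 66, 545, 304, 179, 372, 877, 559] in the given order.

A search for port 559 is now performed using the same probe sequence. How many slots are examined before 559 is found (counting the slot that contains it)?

6

551: h=7 => slot 7
126: h=7, probe 7,8 => slot 8
912: h=11 => slot 11
15: h=15 => slot 15
114: h=12 => slot 12
66: h=15, probe 15,16 => slot 16
545: h=1 => slot 1
304: h=15, probe 15,16,0 => slot 0
179: h=9 => slot 9
372: h=15, probe 15,16,0,1,2 => slot 2
877: h=10 => slot 10
559: h=15, probe 15,16,0,1,2,3 => slot 3
Table: [304, 545, 372, 559, ∅, ∅, ∅, 551, 126, 179, 877, 912, 114, ∅, ∅, 15, 66]
Lookup 559: h=15, probe 15,16,0,1,2,3 → found at 3.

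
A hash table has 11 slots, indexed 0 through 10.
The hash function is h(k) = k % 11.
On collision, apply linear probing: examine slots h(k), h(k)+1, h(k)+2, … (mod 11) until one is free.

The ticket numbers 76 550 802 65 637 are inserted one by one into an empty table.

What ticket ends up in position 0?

550

76: h=10 → slot 10
550: h=0 → slot 0
802: h=10, probe 10,0,1 → slot 1
65: h=10, probe 10,0,1,2 → slot 2
637: h=10, probe 10,0,1,2,3 → slot 3
Table: [550, 802, 65, 637, ∅, ∅, ∅, ∅, ∅, ∅, 76]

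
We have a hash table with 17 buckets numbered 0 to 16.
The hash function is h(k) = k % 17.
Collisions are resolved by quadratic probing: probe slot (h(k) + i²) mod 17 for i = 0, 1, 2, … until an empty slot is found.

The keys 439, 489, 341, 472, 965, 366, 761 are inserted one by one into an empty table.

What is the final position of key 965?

5

439 hashes to 14; slot 14 is free => place at 14.
489 hashes to 13; slot 13 is free => place at 13.
341 hashes to 1; slot 1 is free => place at 1.
472 hashes to 13; 13,14 taken => place at 0.
965 hashes to 13; 13,14,0 taken => place at 5.
366 hashes to 9; slot 9 is free => place at 9.
761 hashes to 13; 13,14,0,5 taken => place at 12.
Table: [472, 341, ∅, ∅, ∅, 965, ∅, ∅, ∅, 366, ∅, ∅, 761, 489, 439, ∅, ∅]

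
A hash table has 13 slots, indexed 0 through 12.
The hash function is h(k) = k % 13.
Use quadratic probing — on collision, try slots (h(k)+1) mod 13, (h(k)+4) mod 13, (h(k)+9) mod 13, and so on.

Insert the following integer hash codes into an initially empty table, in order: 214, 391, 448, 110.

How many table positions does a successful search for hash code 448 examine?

2

Insert 214: h=6, slot 6 empty → index 6.
Insert 391: h=1, slot 1 empty → index 1.
Insert 448: h=6, slot 6 occupied → index 7.
Insert 110: h=6, slots 6,7 occupied → index 10.
Table: [_, 391, _, _, _, _, 214, 448, _, _, 110, _, _]
Lookup 448: h=6, probe 6,7 → found at 7.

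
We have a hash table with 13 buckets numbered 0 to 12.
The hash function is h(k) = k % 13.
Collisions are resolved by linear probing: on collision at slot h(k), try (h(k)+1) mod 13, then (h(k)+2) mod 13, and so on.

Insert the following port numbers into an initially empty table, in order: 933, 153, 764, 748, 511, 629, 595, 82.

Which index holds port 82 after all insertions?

933: h=10 -> slot 10
153: h=10, probe 10,11 -> slot 11
764: h=10, probe 10,11,12 -> slot 12
748: h=7 -> slot 7
511: h=4 -> slot 4
629: h=5 -> slot 5
595: h=10, probe 10,11,12,0 -> slot 0
82: h=4, probe 4,5,6 -> slot 6
Table: [595, _, _, _, 511, 629, 82, 748, _, _, 933, 153, 764]

6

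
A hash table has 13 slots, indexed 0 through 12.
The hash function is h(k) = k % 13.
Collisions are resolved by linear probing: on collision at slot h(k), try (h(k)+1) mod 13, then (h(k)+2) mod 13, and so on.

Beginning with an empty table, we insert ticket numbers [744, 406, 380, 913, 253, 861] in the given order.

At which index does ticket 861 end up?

8

744 hashes to 3; slot 3 is free => place at 3.
406 hashes to 3; 3 taken => place at 4.
380 hashes to 3; 3,4 taken => place at 5.
913 hashes to 3; 3,4,5 taken => place at 6.
253 hashes to 6; 6 taken => place at 7.
861 hashes to 3; 3,4,5,6,7 taken => place at 8.
Table: [—, —, —, 744, 406, 380, 913, 253, 861, —, —, —, —]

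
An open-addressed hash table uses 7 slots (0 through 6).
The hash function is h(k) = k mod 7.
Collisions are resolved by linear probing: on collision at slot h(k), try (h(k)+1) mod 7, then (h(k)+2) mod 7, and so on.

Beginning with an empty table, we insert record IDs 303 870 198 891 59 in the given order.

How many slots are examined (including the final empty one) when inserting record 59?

Insert 303: h=2, slot 2 empty → index 2.
Insert 870: h=2, slot 2 occupied → index 3.
Insert 198: h=2, slots 2,3 occupied → index 4.
Insert 891: h=2, slots 2,3,4 occupied → index 5.
Insert 59: h=3, slots 3,4,5 occupied → index 6.
Table: [., ., 303, 870, 198, 891, 59]

4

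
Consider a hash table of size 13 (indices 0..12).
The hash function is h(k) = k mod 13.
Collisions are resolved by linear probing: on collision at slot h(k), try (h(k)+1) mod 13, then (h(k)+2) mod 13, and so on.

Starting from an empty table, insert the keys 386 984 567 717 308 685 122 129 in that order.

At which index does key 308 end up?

11

Insert 386: h=9, slot 9 empty → index 9.
Insert 984: h=9, slot 9 occupied → index 10.
Insert 567: h=8, slot 8 empty → index 8.
Insert 717: h=2, slot 2 empty → index 2.
Insert 308: h=9, slots 9,10 occupied → index 11.
Insert 685: h=9, slots 9,10,11 occupied → index 12.
Insert 122: h=5, slot 5 empty → index 5.
Insert 129: h=12, slot 12 occupied → index 0.
Table: [129, ∅, 717, ∅, ∅, 122, ∅, ∅, 567, 386, 984, 308, 685]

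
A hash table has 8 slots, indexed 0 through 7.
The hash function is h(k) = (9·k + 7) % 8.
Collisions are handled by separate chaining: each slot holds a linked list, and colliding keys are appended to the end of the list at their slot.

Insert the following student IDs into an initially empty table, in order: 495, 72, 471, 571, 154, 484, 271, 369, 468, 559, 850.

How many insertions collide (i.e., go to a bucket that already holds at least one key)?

5

495 -> bucket 6
72 -> bucket 7
471 -> bucket 6 (collision)
571 -> bucket 2
154 -> bucket 1
484 -> bucket 3
271 -> bucket 6 (collision)
369 -> bucket 0
468 -> bucket 3 (collision)
559 -> bucket 6 (collision)
850 -> bucket 1 (collision)
Final buckets:
0: 369
1: 154 -> 850
2: 571
3: 484 -> 468
4: _
5: _
6: 495 -> 471 -> 271 -> 559
7: 72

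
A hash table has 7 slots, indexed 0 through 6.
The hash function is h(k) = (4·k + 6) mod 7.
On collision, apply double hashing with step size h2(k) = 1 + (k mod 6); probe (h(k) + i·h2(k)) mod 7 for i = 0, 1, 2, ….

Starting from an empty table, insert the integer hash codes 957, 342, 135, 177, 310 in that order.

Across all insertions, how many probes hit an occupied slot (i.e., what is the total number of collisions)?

957 hashes to 5; slot 5 is free => place at 5.
342 hashes to 2; slot 2 is free => place at 2.
135 hashes to 0; slot 0 is free => place at 0.
177 hashes to 0, h2=4; 0 taken => place at 4.
310 hashes to 0, h2=5; 0,5 taken => place at 3.
Table: [135, ., 342, 310, 177, 957, .]

3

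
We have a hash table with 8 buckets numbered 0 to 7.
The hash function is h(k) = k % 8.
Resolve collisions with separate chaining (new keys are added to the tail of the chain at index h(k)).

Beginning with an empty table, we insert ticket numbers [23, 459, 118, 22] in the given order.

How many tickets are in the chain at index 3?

1

23 → bucket 7
459 → bucket 3
118 → bucket 6
22 → bucket 6 (collision)
Final buckets:
0: —
1: —
2: —
3: 459
4: —
5: —
6: 118 -> 22
7: 23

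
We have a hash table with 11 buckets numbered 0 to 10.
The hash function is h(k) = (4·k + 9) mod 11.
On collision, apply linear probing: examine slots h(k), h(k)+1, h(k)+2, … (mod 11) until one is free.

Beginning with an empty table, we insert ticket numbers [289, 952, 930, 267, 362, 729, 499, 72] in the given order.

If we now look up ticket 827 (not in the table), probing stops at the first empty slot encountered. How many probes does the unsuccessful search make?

2

289: h=10 -> slot 10
952: h=0 -> slot 0
930: h=0, probe 0,1 -> slot 1
267: h=10, probe 10,0,1,2 -> slot 2
362: h=5 -> slot 5
729: h=10, probe 10,0,1,2,3 -> slot 3
499: h=3, probe 3,4 -> slot 4
72: h=0, probe 0,1,2,3,4,5,6 -> slot 6
Table: [952, 930, 267, 729, 499, 362, 72, _, _, _, 289]
Lookup 827: h=6, probe 6,7 → slot 7 empty, not found.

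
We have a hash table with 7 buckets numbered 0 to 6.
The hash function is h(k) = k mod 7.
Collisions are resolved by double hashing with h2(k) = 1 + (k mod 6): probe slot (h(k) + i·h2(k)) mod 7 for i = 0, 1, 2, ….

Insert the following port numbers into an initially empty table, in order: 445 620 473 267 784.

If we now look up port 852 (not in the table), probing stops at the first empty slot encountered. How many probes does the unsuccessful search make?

2

445 hashes to 4; slot 4 is free => place at 4.
620 hashes to 4, h2=3; 4 taken => place at 0.
473 hashes to 4, h2=6; 4 taken => place at 3.
267 hashes to 1; slot 1 is free => place at 1.
784 hashes to 0, h2=5; 0 taken => place at 5.
Table: [620, 267, ., 473, 445, 784, .]
Lookup 852: h=5, h2=1, probe 5,6 → slot 6 empty, not found.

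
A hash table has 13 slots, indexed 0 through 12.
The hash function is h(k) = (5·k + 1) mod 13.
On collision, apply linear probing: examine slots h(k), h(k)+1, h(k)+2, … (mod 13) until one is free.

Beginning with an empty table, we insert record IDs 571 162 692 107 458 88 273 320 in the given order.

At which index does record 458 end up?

571 hashes to 9; slot 9 is free -> place at 9.
162 hashes to 5; slot 5 is free -> place at 5.
692 hashes to 3; slot 3 is free -> place at 3.
107 hashes to 3; 3 taken -> place at 4.
458 hashes to 3; 3,4,5 taken -> place at 6.
88 hashes to 12; slot 12 is free -> place at 12.
273 hashes to 1; slot 1 is free -> place at 1.
320 hashes to 2; slot 2 is free -> place at 2.
Table: [—, 273, 320, 692, 107, 162, 458, —, —, 571, —, —, 88]

6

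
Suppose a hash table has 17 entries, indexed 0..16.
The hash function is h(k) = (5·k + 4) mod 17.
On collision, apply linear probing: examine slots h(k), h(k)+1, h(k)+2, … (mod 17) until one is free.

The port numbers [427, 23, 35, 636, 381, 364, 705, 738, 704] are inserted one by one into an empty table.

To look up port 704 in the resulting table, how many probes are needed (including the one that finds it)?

427: h=14 -> slot 14
23: h=0 -> slot 0
35: h=9 -> slot 9
636: h=5 -> slot 5
381: h=5, probe 5,6 -> slot 6
364: h=5, probe 5,6,7 -> slot 7
705: h=10 -> slot 10
738: h=5, probe 5,6,7,8 -> slot 8
704: h=5, probe 5,6,7,8,9,10,11 -> slot 11
Table: [23, ∅, ∅, ∅, ∅, 636, 381, 364, 738, 35, 705, 704, ∅, ∅, 427, ∅, ∅]
Lookup 704: h=5, probe 5,6,7,8,9,10,11 → found at 11.

7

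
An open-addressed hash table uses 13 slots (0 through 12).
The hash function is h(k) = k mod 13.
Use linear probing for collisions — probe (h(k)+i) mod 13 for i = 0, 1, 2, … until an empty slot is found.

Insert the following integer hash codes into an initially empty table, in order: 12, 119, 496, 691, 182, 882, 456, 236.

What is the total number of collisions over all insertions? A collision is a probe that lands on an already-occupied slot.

6

12 hashes to 12; slot 12 is free => place at 12.
119 hashes to 2; slot 2 is free => place at 2.
496 hashes to 2; 2 taken => place at 3.
691 hashes to 2; 2,3 taken => place at 4.
182 hashes to 0; slot 0 is free => place at 0.
882 hashes to 11; slot 11 is free => place at 11.
456 hashes to 1; slot 1 is free => place at 1.
236 hashes to 2; 2,3,4 taken => place at 5.
Table: [182, 456, 119, 496, 691, 236, —, —, —, —, —, 882, 12]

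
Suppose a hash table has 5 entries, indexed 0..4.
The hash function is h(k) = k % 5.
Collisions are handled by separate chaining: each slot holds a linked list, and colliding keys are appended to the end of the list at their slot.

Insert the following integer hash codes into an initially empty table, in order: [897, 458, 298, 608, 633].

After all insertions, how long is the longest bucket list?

897 → bucket 2
458 → bucket 3
298 → bucket 3 (collision)
608 → bucket 3 (collision)
633 → bucket 3 (collision)
Final buckets:
0: —
1: —
2: 897
3: 458 -> 298 -> 608 -> 633
4: —

4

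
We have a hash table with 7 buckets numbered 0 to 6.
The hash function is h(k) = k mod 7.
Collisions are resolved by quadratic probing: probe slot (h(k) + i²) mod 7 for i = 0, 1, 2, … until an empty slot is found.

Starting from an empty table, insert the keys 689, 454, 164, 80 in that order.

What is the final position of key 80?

689 hashes to 3; slot 3 is free -> place at 3.
454 hashes to 6; slot 6 is free -> place at 6.
164 hashes to 3; 3 taken -> place at 4.
80 hashes to 3; 3,4 taken -> place at 0.
Table: [80, ., ., 689, 164, ., 454]

0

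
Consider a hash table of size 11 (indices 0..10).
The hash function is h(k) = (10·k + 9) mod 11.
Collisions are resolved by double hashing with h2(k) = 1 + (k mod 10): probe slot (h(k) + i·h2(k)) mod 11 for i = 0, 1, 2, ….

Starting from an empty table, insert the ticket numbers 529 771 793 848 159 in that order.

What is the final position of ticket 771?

10

Insert 529: h=8, slot 8 empty → index 8.
Insert 771: h=8, h2=2, slot 8 occupied → index 10.
Insert 793: h=8, h2=4, slot 8 occupied → index 1.
Insert 848: h=8, h2=9, slot 8 occupied → index 6.
Insert 159: h=4, slot 4 empty → index 4.
Table: [., 793, ., ., 159, ., 848, ., 529, ., 771]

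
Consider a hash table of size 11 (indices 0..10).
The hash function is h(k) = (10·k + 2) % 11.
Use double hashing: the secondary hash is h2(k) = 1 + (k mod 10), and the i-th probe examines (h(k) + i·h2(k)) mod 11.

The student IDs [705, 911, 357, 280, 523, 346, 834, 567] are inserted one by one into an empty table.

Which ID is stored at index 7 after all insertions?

523

Insert 705: h=1, slot 1 empty => index 1.
Insert 911: h=4, slot 4 empty => index 4.
Insert 357: h=8, slot 8 empty => index 8.
Insert 280: h=8, h2=1, slot 8 occupied => index 9.
Insert 523: h=7, slot 7 empty => index 7.
Insert 346: h=8, h2=7, slots 8,4 occupied => index 0.
Insert 834: h=4, h2=5, slots 4,9 occupied => index 3.
Insert 567: h=7, h2=8, slots 7,4,1,9 occupied => index 6.
Table: [346, 705, ∅, 834, 911, ∅, 567, 523, 357, 280, ∅]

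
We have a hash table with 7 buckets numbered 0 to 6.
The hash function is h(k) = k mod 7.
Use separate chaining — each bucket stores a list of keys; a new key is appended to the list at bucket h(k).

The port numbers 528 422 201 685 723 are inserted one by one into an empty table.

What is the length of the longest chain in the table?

Insert 528: h=3, bucket 3 empty -> new chain.
Insert 422: h=2, bucket 2 empty -> new chain.
Insert 201: h=5, bucket 5 empty -> new chain.
Insert 685: h=6, bucket 6 empty -> new chain.
Insert 723: h=2, bucket 2 nonempty -> append to chain.
Final buckets:
0: -
1: -
2: 422 -> 723
3: 528
4: -
5: 201
6: 685

2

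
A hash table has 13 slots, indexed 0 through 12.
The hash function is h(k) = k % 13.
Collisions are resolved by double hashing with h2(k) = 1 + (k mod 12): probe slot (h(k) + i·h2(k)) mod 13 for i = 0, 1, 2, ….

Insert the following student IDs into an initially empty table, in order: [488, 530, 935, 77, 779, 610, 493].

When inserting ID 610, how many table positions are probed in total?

488: h=7 → slot 7
530: h=10 → slot 10
935: h=12 → slot 12
77: h=12, h2=6, probe 12,5 → slot 5
779: h=12, h2=12, probe 12,11 → slot 11
610: h=12, h2=11, probe 12,10,8 → slot 8
493: h=12, h2=2, probe 12,1 → slot 1
Table: [-, 493, -, -, -, 77, -, 488, 610, -, 530, 779, 935]

3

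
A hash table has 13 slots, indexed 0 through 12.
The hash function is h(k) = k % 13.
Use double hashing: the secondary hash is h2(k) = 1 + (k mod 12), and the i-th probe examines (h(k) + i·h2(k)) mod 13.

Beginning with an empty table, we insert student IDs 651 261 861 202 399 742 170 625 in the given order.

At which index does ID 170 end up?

4

651 hashes to 1; slot 1 is free -> place at 1.
261 hashes to 1, h2=10; 1 taken -> place at 11.
861 hashes to 3; slot 3 is free -> place at 3.
202 hashes to 7; slot 7 is free -> place at 7.
399 hashes to 9; slot 9 is free -> place at 9.
742 hashes to 1, h2=11; 1 taken -> place at 12.
170 hashes to 1, h2=3; 1 taken -> place at 4.
625 hashes to 1, h2=2; 1,3 taken -> place at 5.
Table: [., 651, ., 861, 170, 625, ., 202, ., 399, ., 261, 742]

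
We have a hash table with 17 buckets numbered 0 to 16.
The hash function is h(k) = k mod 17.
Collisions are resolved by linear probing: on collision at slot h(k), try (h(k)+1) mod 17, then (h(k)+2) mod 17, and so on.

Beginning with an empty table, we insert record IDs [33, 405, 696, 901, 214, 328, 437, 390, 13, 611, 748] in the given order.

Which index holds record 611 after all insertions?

33 hashes to 16; slot 16 is free → place at 16.
405 hashes to 14; slot 14 is free → place at 14.
696 hashes to 16; 16 taken → place at 0.
901 hashes to 0; 0 taken → place at 1.
214 hashes to 10; slot 10 is free → place at 10.
328 hashes to 5; slot 5 is free → place at 5.
437 hashes to 12; slot 12 is free → place at 12.
390 hashes to 16; 16,0,1 taken → place at 2.
13 hashes to 13; slot 13 is free → place at 13.
611 hashes to 16; 16,0,1,2 taken → place at 3.
748 hashes to 0; 0,1,2,3 taken → place at 4.
Table: [696, 901, 390, 611, 748, 328, -, -, -, -, 214, -, 437, 13, 405, -, 33]

3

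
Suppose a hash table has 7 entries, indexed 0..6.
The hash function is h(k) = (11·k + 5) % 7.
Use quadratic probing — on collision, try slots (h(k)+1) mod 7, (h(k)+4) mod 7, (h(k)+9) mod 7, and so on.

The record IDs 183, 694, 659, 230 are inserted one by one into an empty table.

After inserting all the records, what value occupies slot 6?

183 hashes to 2; slot 2 is free -> place at 2.
694 hashes to 2; 2 taken -> place at 3.
659 hashes to 2; 2,3 taken -> place at 6.
230 hashes to 1; slot 1 is free -> place at 1.
Table: [∅, 230, 183, 694, ∅, ∅, 659]

659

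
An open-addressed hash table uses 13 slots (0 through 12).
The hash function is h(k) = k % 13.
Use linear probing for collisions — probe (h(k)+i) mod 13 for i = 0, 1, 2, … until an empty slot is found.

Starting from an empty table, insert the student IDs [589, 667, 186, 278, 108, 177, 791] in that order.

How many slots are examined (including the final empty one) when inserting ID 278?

3

589: h=4 -> slot 4
667: h=4, probe 4,5 -> slot 5
186: h=4, probe 4,5,6 -> slot 6
278: h=5, probe 5,6,7 -> slot 7
108: h=4, probe 4,5,6,7,8 -> slot 8
177: h=8, probe 8,9 -> slot 9
791: h=11 -> slot 11
Table: [_, _, _, _, 589, 667, 186, 278, 108, 177, _, 791, _]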